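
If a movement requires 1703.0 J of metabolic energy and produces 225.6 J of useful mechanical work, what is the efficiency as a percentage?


eta = (W_mech / E_meta) * 100
eta = (225.6 / 1703.0) * 100
ratio = 0.1325
eta = 13.2472


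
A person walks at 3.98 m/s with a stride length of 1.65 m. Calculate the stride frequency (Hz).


f = v / stride_length
f = 3.98 / 1.65
f = 2.4121


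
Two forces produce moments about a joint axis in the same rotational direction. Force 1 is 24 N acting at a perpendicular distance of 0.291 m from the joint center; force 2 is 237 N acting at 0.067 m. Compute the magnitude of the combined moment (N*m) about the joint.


M = F1 * d1 + F2 * d2
M = 24 * 0.291 + 237 * 0.067
M = 6.9840 + 15.8790
M = 22.8630


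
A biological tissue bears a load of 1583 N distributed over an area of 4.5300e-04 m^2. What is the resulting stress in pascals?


stress = F / A
stress = 1583 / 4.5300e-04
stress = 3.4945e+06


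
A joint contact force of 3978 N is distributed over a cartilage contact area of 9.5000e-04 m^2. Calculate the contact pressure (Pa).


P = F / A
P = 3978 / 9.5000e-04
P = 4.1874e+06


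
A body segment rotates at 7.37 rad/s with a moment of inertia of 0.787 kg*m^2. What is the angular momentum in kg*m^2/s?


L = I * omega
L = 0.787 * 7.37
L = 5.8002


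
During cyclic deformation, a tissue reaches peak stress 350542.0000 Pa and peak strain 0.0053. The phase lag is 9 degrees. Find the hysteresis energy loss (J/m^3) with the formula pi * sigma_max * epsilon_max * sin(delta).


E_loss = pi * sigma_max * epsilon_max * sin(delta)
delta = 9 deg = 0.1571 rad
sin(delta) = 0.1564
E_loss = pi * 350542.0000 * 0.0053 * 0.1564
E_loss = 913.0577


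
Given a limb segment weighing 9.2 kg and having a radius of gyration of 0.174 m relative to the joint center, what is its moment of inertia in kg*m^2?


I = m * k^2
I = 9.2 * 0.174^2
k^2 = 0.0303
I = 0.2785


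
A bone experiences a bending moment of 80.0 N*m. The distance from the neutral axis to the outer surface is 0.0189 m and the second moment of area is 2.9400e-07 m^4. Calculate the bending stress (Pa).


sigma = M * c / I
sigma = 80.0 * 0.0189 / 2.9400e-07
M * c = 1.5120
sigma = 5.1429e+06


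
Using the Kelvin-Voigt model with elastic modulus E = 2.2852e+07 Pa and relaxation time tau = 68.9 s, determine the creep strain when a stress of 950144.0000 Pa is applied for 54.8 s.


epsilon(t) = (sigma/E) * (1 - exp(-t/tau))
sigma/E = 950144.0000 / 2.2852e+07 = 0.0416
exp(-t/tau) = exp(-54.8 / 68.9) = 0.4514
epsilon = 0.0416 * (1 - 0.4514)
epsilon = 0.0228


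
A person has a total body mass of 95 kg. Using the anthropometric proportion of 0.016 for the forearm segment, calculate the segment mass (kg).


m_segment = body_mass * fraction
m_segment = 95 * 0.016
m_segment = 1.5200


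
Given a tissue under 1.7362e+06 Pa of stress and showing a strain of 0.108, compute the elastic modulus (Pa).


E = stress / strain
E = 1.7362e+06 / 0.108
E = 1.6076e+07


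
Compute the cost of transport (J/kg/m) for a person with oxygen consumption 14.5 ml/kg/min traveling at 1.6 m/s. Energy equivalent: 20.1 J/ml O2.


Power per kg = VO2 * 20.1 / 60
Power per kg = 14.5 * 20.1 / 60 = 4.8575 W/kg
Cost = power_per_kg / speed
Cost = 4.8575 / 1.6
Cost = 3.0359


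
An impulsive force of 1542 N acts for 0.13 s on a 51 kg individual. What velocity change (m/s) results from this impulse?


J = F * dt = 1542 * 0.13 = 200.4600 N*s
delta_v = J / m
delta_v = 200.4600 / 51
delta_v = 3.9306


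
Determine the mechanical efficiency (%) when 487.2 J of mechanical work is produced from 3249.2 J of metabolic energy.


eta = (W_mech / E_meta) * 100
eta = (487.2 / 3249.2) * 100
ratio = 0.1499
eta = 14.9945


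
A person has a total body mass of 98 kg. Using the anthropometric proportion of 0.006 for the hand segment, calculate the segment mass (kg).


m_segment = body_mass * fraction
m_segment = 98 * 0.006
m_segment = 0.5880


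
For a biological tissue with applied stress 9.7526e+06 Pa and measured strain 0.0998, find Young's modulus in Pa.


E = stress / strain
E = 9.7526e+06 / 0.0998
E = 9.7721e+07


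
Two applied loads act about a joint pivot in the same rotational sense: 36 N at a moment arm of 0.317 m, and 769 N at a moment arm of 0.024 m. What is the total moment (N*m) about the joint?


M = F1 * d1 + F2 * d2
M = 36 * 0.317 + 769 * 0.024
M = 11.4120 + 18.4560
M = 29.8680


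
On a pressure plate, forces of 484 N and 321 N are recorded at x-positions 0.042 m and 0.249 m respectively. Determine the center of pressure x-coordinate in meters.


COP_x = (F1*x1 + F2*x2) / (F1 + F2)
COP_x = (484*0.042 + 321*0.249) / (484 + 321)
Numerator = 100.2570
Denominator = 805
COP_x = 0.1245


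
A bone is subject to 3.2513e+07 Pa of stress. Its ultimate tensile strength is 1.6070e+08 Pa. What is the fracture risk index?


FRI = applied / ultimate
FRI = 3.2513e+07 / 1.6070e+08
FRI = 0.2023


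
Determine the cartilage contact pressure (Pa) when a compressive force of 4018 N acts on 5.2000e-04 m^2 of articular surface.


P = F / A
P = 4018 / 5.2000e-04
P = 7.7269e+06


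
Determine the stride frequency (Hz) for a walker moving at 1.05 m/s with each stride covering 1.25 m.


f = v / stride_length
f = 1.05 / 1.25
f = 0.8400


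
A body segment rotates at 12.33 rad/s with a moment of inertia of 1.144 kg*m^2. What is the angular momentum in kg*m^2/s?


L = I * omega
L = 1.144 * 12.33
L = 14.1055


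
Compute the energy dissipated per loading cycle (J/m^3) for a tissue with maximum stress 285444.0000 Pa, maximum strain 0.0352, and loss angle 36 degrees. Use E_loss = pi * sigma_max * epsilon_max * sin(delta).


E_loss = pi * sigma_max * epsilon_max * sin(delta)
delta = 36 deg = 0.6283 rad
sin(delta) = 0.5878
E_loss = pi * 285444.0000 * 0.0352 * 0.5878
E_loss = 18553.7688


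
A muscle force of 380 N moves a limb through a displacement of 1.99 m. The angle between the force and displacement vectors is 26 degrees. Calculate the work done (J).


W = F * d * cos(theta)
theta = 26 deg = 0.4538 rad
cos(theta) = 0.8988
W = 380 * 1.99 * 0.8988
W = 679.6681


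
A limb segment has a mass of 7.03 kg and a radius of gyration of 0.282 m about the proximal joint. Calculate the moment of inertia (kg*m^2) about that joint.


I = m * k^2
I = 7.03 * 0.282^2
k^2 = 0.0795
I = 0.5591


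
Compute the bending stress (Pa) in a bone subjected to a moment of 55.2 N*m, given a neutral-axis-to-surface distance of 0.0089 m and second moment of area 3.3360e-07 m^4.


sigma = M * c / I
sigma = 55.2 * 0.0089 / 3.3360e-07
M * c = 0.4913
sigma = 1.4727e+06


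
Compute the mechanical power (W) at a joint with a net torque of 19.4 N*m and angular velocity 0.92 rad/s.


P = M * omega
P = 19.4 * 0.92
P = 17.8480


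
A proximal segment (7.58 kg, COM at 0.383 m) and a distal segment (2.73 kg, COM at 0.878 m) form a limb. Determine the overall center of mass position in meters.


COM = (m1*x1 + m2*x2) / (m1 + m2)
COM = (7.58*0.383 + 2.73*0.878) / (7.58 + 2.73)
Numerator = 5.3001
Denominator = 10.3100
COM = 0.5141


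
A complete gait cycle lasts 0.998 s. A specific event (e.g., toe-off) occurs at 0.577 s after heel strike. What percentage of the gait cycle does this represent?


pct = (event_time / cycle_time) * 100
pct = (0.577 / 0.998) * 100
ratio = 0.5782
pct = 57.8156


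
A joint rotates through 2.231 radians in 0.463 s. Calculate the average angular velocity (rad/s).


omega = delta_theta / delta_t
omega = 2.231 / 0.463
omega = 4.8186


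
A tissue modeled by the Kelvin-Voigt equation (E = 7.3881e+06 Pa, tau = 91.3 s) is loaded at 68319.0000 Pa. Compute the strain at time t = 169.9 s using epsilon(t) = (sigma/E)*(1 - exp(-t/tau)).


epsilon(t) = (sigma/E) * (1 - exp(-t/tau))
sigma/E = 68319.0000 / 7.3881e+06 = 0.0092
exp(-t/tau) = exp(-169.9 / 91.3) = 0.1555
epsilon = 0.0092 * (1 - 0.1555)
epsilon = 0.0078


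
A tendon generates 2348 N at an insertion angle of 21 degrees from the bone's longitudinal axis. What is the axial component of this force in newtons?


F_eff = F_tendon * cos(theta)
theta = 21 deg = 0.3665 rad
cos(theta) = 0.9336
F_eff = 2348 * 0.9336
F_eff = 2192.0468


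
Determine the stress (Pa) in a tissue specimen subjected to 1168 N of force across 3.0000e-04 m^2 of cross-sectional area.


stress = F / A
stress = 1168 / 3.0000e-04
stress = 3.8933e+06


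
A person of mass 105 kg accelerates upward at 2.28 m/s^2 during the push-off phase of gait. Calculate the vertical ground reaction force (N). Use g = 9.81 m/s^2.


GRF = m * (g + a)
GRF = 105 * (9.81 + 2.28)
GRF = 105 * 12.0900
GRF = 1269.4500


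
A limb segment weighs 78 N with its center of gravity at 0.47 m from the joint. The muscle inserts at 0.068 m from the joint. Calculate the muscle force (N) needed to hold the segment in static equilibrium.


F_muscle = W * d_load / d_muscle
F_muscle = 78 * 0.47 / 0.068
Numerator = 36.6600
F_muscle = 539.1176


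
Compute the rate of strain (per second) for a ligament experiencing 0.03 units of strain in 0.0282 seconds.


strain_rate = delta_strain / delta_t
strain_rate = 0.03 / 0.0282
strain_rate = 1.0638


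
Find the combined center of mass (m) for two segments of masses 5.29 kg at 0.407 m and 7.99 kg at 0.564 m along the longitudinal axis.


COM = (m1*x1 + m2*x2) / (m1 + m2)
COM = (5.29*0.407 + 7.99*0.564) / (5.29 + 7.99)
Numerator = 6.6594
Denominator = 13.2800
COM = 0.5015


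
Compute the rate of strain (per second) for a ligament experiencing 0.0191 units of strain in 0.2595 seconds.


strain_rate = delta_strain / delta_t
strain_rate = 0.0191 / 0.2595
strain_rate = 0.0736


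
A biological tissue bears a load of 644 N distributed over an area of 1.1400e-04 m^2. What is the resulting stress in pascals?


stress = F / A
stress = 644 / 1.1400e-04
stress = 5.6491e+06


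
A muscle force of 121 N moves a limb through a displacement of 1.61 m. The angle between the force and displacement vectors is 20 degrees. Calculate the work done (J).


W = F * d * cos(theta)
theta = 20 deg = 0.3491 rad
cos(theta) = 0.9397
W = 121 * 1.61 * 0.9397
W = 183.0615


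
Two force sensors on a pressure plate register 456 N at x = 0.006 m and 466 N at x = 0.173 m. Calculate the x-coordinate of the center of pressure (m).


COP_x = (F1*x1 + F2*x2) / (F1 + F2)
COP_x = (456*0.006 + 466*0.173) / (456 + 466)
Numerator = 83.3540
Denominator = 922
COP_x = 0.0904


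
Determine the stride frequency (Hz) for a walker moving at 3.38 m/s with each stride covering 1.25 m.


f = v / stride_length
f = 3.38 / 1.25
f = 2.7040


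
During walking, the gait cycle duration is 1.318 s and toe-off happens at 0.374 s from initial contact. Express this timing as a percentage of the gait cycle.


pct = (event_time / cycle_time) * 100
pct = (0.374 / 1.318) * 100
ratio = 0.2838
pct = 28.3763


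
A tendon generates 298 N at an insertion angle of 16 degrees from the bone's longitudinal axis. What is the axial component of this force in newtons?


F_eff = F_tendon * cos(theta)
theta = 16 deg = 0.2793 rad
cos(theta) = 0.9613
F_eff = 298 * 0.9613
F_eff = 286.4560


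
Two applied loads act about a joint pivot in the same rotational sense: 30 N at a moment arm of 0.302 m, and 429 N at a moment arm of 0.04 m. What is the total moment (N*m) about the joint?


M = F1 * d1 + F2 * d2
M = 30 * 0.302 + 429 * 0.04
M = 9.0600 + 17.1600
M = 26.2200


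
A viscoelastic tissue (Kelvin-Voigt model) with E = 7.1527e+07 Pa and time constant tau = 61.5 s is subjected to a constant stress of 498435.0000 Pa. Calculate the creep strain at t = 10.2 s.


epsilon(t) = (sigma/E) * (1 - exp(-t/tau))
sigma/E = 498435.0000 / 7.1527e+07 = 0.0070
exp(-t/tau) = exp(-10.2 / 61.5) = 0.8472
epsilon = 0.0070 * (1 - 0.8472)
epsilon = 0.0011


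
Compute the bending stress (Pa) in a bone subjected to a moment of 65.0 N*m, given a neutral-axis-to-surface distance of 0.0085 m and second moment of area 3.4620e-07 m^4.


sigma = M * c / I
sigma = 65.0 * 0.0085 / 3.4620e-07
M * c = 0.5525
sigma = 1.5959e+06


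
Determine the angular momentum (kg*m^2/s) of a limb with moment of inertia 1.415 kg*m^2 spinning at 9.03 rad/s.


L = I * omega
L = 1.415 * 9.03
L = 12.7774


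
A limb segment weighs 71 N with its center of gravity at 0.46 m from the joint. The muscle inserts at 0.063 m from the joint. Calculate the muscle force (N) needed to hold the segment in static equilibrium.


F_muscle = W * d_load / d_muscle
F_muscle = 71 * 0.46 / 0.063
Numerator = 32.6600
F_muscle = 518.4127


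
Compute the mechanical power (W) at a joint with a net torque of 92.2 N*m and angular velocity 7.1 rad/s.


P = M * omega
P = 92.2 * 7.1
P = 654.6200


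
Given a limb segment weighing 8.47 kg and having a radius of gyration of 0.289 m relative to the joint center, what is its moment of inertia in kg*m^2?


I = m * k^2
I = 8.47 * 0.289^2
k^2 = 0.0835
I = 0.7074


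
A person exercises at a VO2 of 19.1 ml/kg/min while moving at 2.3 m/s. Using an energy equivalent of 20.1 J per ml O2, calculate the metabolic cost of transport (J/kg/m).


Power per kg = VO2 * 20.1 / 60
Power per kg = 19.1 * 20.1 / 60 = 6.3985 W/kg
Cost = power_per_kg / speed
Cost = 6.3985 / 2.3
Cost = 2.7820


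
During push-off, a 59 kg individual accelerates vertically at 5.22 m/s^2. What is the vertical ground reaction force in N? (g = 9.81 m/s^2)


GRF = m * (g + a)
GRF = 59 * (9.81 + 5.22)
GRF = 59 * 15.0300
GRF = 886.7700


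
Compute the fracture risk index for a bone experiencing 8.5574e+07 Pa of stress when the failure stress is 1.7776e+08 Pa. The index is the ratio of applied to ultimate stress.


FRI = applied / ultimate
FRI = 8.5574e+07 / 1.7776e+08
FRI = 0.4814


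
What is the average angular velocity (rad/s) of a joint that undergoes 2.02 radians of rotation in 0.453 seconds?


omega = delta_theta / delta_t
omega = 2.02 / 0.453
omega = 4.4592


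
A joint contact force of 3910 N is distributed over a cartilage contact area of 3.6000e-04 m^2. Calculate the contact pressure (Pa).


P = F / A
P = 3910 / 3.6000e-04
P = 1.0861e+07


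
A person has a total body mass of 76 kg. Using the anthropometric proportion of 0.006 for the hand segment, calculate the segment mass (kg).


m_segment = body_mass * fraction
m_segment = 76 * 0.006
m_segment = 0.4560


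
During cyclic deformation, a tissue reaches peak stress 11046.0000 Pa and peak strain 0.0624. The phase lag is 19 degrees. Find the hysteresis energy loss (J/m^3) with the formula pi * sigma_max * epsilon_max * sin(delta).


E_loss = pi * sigma_max * epsilon_max * sin(delta)
delta = 19 deg = 0.3316 rad
sin(delta) = 0.3256
E_loss = pi * 11046.0000 * 0.0624 * 0.3256
E_loss = 704.9875


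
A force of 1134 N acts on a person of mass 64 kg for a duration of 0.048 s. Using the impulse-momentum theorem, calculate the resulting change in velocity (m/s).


J = F * dt = 1134 * 0.048 = 54.4320 N*s
delta_v = J / m
delta_v = 54.4320 / 64
delta_v = 0.8505


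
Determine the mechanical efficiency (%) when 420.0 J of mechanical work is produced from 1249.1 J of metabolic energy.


eta = (W_mech / E_meta) * 100
eta = (420.0 / 1249.1) * 100
ratio = 0.3362
eta = 33.6242


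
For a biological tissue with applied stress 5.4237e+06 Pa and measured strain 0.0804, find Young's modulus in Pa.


E = stress / strain
E = 5.4237e+06 / 0.0804
E = 6.7459e+07


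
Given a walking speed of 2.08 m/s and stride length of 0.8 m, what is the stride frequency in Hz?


f = v / stride_length
f = 2.08 / 0.8
f = 2.6000


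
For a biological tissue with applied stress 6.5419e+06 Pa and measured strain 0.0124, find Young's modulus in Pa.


E = stress / strain
E = 6.5419e+06 / 0.0124
E = 5.2757e+08


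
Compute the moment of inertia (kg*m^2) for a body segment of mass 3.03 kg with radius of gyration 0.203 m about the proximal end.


I = m * k^2
I = 3.03 * 0.203^2
k^2 = 0.0412
I = 0.1249


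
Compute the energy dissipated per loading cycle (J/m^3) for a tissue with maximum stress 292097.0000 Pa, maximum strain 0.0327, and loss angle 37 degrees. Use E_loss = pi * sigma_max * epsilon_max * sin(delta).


E_loss = pi * sigma_max * epsilon_max * sin(delta)
delta = 37 deg = 0.6458 rad
sin(delta) = 0.6018
E_loss = pi * 292097.0000 * 0.0327 * 0.6018
E_loss = 18058.7525


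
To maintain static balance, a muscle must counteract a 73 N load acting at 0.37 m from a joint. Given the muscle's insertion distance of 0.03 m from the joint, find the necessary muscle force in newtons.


F_muscle = W * d_load / d_muscle
F_muscle = 73 * 0.37 / 0.03
Numerator = 27.0100
F_muscle = 900.3333


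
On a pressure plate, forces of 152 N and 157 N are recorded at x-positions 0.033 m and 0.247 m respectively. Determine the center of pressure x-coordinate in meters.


COP_x = (F1*x1 + F2*x2) / (F1 + F2)
COP_x = (152*0.033 + 157*0.247) / (152 + 157)
Numerator = 43.7950
Denominator = 309
COP_x = 0.1417


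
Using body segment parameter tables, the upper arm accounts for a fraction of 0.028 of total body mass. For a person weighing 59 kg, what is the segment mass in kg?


m_segment = body_mass * fraction
m_segment = 59 * 0.028
m_segment = 1.6520


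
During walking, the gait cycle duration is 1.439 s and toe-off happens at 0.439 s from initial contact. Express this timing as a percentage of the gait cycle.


pct = (event_time / cycle_time) * 100
pct = (0.439 / 1.439) * 100
ratio = 0.3051
pct = 30.5073


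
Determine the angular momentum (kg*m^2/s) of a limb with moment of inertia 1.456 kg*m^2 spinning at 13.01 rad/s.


L = I * omega
L = 1.456 * 13.01
L = 18.9426


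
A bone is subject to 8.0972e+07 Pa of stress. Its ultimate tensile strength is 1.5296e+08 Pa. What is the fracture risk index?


FRI = applied / ultimate
FRI = 8.0972e+07 / 1.5296e+08
FRI = 0.5294


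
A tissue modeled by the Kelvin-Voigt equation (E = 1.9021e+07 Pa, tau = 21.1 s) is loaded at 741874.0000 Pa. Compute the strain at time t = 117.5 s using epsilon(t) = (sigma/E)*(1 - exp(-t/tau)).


epsilon(t) = (sigma/E) * (1 - exp(-t/tau))
sigma/E = 741874.0000 / 1.9021e+07 = 0.0390
exp(-t/tau) = exp(-117.5 / 21.1) = 0.0038
epsilon = 0.0390 * (1 - 0.0038)
epsilon = 0.0389


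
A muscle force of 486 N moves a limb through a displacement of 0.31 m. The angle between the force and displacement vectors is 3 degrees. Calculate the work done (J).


W = F * d * cos(theta)
theta = 3 deg = 0.0524 rad
cos(theta) = 0.9986
W = 486 * 0.31 * 0.9986
W = 150.4535


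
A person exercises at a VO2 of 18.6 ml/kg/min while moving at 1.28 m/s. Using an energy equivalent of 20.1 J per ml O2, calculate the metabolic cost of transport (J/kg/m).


Power per kg = VO2 * 20.1 / 60
Power per kg = 18.6 * 20.1 / 60 = 6.2310 W/kg
Cost = power_per_kg / speed
Cost = 6.2310 / 1.28
Cost = 4.8680


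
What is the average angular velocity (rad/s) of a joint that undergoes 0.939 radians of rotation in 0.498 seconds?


omega = delta_theta / delta_t
omega = 0.939 / 0.498
omega = 1.8855


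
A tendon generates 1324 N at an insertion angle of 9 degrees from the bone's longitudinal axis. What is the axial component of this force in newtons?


F_eff = F_tendon * cos(theta)
theta = 9 deg = 0.1571 rad
cos(theta) = 0.9877
F_eff = 1324 * 0.9877
F_eff = 1307.6994


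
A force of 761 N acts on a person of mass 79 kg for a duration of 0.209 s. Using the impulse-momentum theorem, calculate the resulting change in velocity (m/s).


J = F * dt = 761 * 0.209 = 159.0490 N*s
delta_v = J / m
delta_v = 159.0490 / 79
delta_v = 2.0133


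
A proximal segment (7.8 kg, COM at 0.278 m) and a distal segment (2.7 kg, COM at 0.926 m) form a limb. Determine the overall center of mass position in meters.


COM = (m1*x1 + m2*x2) / (m1 + m2)
COM = (7.8*0.278 + 2.7*0.926) / (7.8 + 2.7)
Numerator = 4.6686
Denominator = 10.5000
COM = 0.4446


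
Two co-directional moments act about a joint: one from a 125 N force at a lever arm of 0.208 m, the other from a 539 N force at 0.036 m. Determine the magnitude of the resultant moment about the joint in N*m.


M = F1 * d1 + F2 * d2
M = 125 * 0.208 + 539 * 0.036
M = 26.0000 + 19.4040
M = 45.4040


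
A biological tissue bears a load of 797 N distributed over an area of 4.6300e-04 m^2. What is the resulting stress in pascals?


stress = F / A
stress = 797 / 4.6300e-04
stress = 1.7214e+06


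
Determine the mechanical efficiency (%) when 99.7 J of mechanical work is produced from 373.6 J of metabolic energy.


eta = (W_mech / E_meta) * 100
eta = (99.7 / 373.6) * 100
ratio = 0.2669
eta = 26.6863


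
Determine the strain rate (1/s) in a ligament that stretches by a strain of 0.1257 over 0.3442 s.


strain_rate = delta_strain / delta_t
strain_rate = 0.1257 / 0.3442
strain_rate = 0.3652


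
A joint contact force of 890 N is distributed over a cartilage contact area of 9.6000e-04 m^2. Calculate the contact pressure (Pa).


P = F / A
P = 890 / 9.6000e-04
P = 927083.3333


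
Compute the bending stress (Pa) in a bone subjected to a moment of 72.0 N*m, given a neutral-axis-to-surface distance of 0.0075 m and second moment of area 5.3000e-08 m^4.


sigma = M * c / I
sigma = 72.0 * 0.0075 / 5.3000e-08
M * c = 0.5400
sigma = 1.0189e+07


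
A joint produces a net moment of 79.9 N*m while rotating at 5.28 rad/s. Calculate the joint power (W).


P = M * omega
P = 79.9 * 5.28
P = 421.8720


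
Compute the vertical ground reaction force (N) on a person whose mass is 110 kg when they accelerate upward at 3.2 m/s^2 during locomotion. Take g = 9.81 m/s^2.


GRF = m * (g + a)
GRF = 110 * (9.81 + 3.2)
GRF = 110 * 13.0100
GRF = 1431.1000


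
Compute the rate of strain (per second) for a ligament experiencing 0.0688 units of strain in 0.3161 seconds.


strain_rate = delta_strain / delta_t
strain_rate = 0.0688 / 0.3161
strain_rate = 0.2177


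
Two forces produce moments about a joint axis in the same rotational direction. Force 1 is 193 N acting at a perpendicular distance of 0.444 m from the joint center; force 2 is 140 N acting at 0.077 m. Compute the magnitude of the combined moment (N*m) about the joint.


M = F1 * d1 + F2 * d2
M = 193 * 0.444 + 140 * 0.077
M = 85.6920 + 10.7800
M = 96.4720


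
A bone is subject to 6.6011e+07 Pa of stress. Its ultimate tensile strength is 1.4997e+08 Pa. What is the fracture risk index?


FRI = applied / ultimate
FRI = 6.6011e+07 / 1.4997e+08
FRI = 0.4402


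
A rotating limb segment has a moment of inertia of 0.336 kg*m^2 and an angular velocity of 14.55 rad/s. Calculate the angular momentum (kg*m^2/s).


L = I * omega
L = 0.336 * 14.55
L = 4.8888


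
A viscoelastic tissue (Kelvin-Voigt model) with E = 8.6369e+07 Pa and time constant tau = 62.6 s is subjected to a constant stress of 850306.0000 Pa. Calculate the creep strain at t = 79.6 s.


epsilon(t) = (sigma/E) * (1 - exp(-t/tau))
sigma/E = 850306.0000 / 8.6369e+07 = 0.0098
exp(-t/tau) = exp(-79.6 / 62.6) = 0.2804
epsilon = 0.0098 * (1 - 0.2804)
epsilon = 0.0071


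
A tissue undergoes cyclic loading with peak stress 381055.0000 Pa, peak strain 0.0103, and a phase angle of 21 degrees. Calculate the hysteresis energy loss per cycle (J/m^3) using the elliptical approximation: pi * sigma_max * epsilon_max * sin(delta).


E_loss = pi * sigma_max * epsilon_max * sin(delta)
delta = 21 deg = 0.3665 rad
sin(delta) = 0.3584
E_loss = pi * 381055.0000 * 0.0103 * 0.3584
E_loss = 4418.7957


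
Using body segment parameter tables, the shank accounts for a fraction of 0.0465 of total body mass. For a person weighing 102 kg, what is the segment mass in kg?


m_segment = body_mass * fraction
m_segment = 102 * 0.0465
m_segment = 4.7430


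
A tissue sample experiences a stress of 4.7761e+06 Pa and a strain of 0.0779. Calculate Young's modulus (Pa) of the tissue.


E = stress / strain
E = 4.7761e+06 / 0.0779
E = 6.1311e+07


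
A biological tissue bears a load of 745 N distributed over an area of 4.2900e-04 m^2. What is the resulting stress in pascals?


stress = F / A
stress = 745 / 4.2900e-04
stress = 1.7366e+06


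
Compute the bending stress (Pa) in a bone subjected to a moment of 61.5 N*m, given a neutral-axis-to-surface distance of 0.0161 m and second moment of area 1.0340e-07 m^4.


sigma = M * c / I
sigma = 61.5 * 0.0161 / 1.0340e-07
M * c = 0.9901
sigma = 9.5759e+06


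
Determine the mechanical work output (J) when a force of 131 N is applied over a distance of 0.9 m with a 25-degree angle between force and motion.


W = F * d * cos(theta)
theta = 25 deg = 0.4363 rad
cos(theta) = 0.9063
W = 131 * 0.9 * 0.9063
W = 106.8537


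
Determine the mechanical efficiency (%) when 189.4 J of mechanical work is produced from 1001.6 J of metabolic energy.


eta = (W_mech / E_meta) * 100
eta = (189.4 / 1001.6) * 100
ratio = 0.1891
eta = 18.9097


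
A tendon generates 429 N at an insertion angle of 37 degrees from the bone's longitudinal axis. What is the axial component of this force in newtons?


F_eff = F_tendon * cos(theta)
theta = 37 deg = 0.6458 rad
cos(theta) = 0.7986
F_eff = 429 * 0.7986
F_eff = 342.6146


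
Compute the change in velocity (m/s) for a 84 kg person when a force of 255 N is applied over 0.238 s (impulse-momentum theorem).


J = F * dt = 255 * 0.238 = 60.6900 N*s
delta_v = J / m
delta_v = 60.6900 / 84
delta_v = 0.7225


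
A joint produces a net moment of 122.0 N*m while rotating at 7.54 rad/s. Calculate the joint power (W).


P = M * omega
P = 122.0 * 7.54
P = 919.8800


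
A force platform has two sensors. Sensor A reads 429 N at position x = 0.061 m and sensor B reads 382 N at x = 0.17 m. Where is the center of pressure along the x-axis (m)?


COP_x = (F1*x1 + F2*x2) / (F1 + F2)
COP_x = (429*0.061 + 382*0.17) / (429 + 382)
Numerator = 91.1090
Denominator = 811
COP_x = 0.1123


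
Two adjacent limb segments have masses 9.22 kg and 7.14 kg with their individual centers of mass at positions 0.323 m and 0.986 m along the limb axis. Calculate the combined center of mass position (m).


COM = (m1*x1 + m2*x2) / (m1 + m2)
COM = (9.22*0.323 + 7.14*0.986) / (9.22 + 7.14)
Numerator = 10.0181
Denominator = 16.3600
COM = 0.6124


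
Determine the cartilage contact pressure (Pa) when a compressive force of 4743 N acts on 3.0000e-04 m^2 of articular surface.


P = F / A
P = 4743 / 3.0000e-04
P = 1.5810e+07


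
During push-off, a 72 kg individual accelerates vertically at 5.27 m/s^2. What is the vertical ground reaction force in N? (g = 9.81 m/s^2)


GRF = m * (g + a)
GRF = 72 * (9.81 + 5.27)
GRF = 72 * 15.0800
GRF = 1085.7600


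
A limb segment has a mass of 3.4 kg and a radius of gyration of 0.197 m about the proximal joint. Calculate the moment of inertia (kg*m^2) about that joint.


I = m * k^2
I = 3.4 * 0.197^2
k^2 = 0.0388
I = 0.1320


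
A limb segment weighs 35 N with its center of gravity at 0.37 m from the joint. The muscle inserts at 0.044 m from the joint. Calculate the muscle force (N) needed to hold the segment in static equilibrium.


F_muscle = W * d_load / d_muscle
F_muscle = 35 * 0.37 / 0.044
Numerator = 12.9500
F_muscle = 294.3182


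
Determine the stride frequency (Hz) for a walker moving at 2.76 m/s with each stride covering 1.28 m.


f = v / stride_length
f = 2.76 / 1.28
f = 2.1562


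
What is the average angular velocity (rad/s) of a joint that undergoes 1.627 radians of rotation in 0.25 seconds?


omega = delta_theta / delta_t
omega = 1.627 / 0.25
omega = 6.5080


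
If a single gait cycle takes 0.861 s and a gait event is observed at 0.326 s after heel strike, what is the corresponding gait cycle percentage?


pct = (event_time / cycle_time) * 100
pct = (0.326 / 0.861) * 100
ratio = 0.3786
pct = 37.8630


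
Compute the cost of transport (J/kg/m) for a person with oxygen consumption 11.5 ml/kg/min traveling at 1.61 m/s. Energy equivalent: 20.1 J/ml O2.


Power per kg = VO2 * 20.1 / 60
Power per kg = 11.5 * 20.1 / 60 = 3.8525 W/kg
Cost = power_per_kg / speed
Cost = 3.8525 / 1.61
Cost = 2.3929


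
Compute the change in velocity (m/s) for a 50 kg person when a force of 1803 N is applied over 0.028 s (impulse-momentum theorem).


J = F * dt = 1803 * 0.028 = 50.4840 N*s
delta_v = J / m
delta_v = 50.4840 / 50
delta_v = 1.0097


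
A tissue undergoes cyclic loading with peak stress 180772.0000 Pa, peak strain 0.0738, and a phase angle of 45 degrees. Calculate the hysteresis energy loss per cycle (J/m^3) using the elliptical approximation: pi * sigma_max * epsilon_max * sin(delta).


E_loss = pi * sigma_max * epsilon_max * sin(delta)
delta = 45 deg = 0.7854 rad
sin(delta) = 0.7071
E_loss = pi * 180772.0000 * 0.0738 * 0.7071
E_loss = 29636.1920


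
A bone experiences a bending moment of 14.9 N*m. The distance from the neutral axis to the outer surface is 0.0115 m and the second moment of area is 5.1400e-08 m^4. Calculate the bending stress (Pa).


sigma = M * c / I
sigma = 14.9 * 0.0115 / 5.1400e-08
M * c = 0.1714
sigma = 3.3337e+06


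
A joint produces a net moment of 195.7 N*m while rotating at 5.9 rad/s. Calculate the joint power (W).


P = M * omega
P = 195.7 * 5.9
P = 1154.6300


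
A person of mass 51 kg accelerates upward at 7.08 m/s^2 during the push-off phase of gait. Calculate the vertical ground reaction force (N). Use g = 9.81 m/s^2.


GRF = m * (g + a)
GRF = 51 * (9.81 + 7.08)
GRF = 51 * 16.8900
GRF = 861.3900


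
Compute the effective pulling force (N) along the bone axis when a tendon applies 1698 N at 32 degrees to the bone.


F_eff = F_tendon * cos(theta)
theta = 32 deg = 0.5585 rad
cos(theta) = 0.8480
F_eff = 1698 * 0.8480
F_eff = 1439.9857


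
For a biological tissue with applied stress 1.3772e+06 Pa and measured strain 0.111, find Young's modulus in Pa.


E = stress / strain
E = 1.3772e+06 / 0.111
E = 1.2407e+07


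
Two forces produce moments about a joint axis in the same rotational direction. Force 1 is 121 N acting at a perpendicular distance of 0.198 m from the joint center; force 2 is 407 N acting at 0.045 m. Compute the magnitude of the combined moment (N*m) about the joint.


M = F1 * d1 + F2 * d2
M = 121 * 0.198 + 407 * 0.045
M = 23.9580 + 18.3150
M = 42.2730


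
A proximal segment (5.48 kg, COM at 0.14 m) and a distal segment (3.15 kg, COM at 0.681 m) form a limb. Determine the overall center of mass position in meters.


COM = (m1*x1 + m2*x2) / (m1 + m2)
COM = (5.48*0.14 + 3.15*0.681) / (5.48 + 3.15)
Numerator = 2.9123
Denominator = 8.6300
COM = 0.3375


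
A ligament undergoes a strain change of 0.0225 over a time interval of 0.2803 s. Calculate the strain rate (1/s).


strain_rate = delta_strain / delta_t
strain_rate = 0.0225 / 0.2803
strain_rate = 0.0803


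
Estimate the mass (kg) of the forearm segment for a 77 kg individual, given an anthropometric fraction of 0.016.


m_segment = body_mass * fraction
m_segment = 77 * 0.016
m_segment = 1.2320


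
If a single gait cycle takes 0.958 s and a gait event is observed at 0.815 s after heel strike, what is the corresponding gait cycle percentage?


pct = (event_time / cycle_time) * 100
pct = (0.815 / 0.958) * 100
ratio = 0.8507
pct = 85.0731


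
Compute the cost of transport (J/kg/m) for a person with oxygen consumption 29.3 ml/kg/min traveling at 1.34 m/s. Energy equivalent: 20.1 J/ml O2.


Power per kg = VO2 * 20.1 / 60
Power per kg = 29.3 * 20.1 / 60 = 9.8155 W/kg
Cost = power_per_kg / speed
Cost = 9.8155 / 1.34
Cost = 7.3250


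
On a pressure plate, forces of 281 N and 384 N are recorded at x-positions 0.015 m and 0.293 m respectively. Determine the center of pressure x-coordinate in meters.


COP_x = (F1*x1 + F2*x2) / (F1 + F2)
COP_x = (281*0.015 + 384*0.293) / (281 + 384)
Numerator = 116.7270
Denominator = 665
COP_x = 0.1755


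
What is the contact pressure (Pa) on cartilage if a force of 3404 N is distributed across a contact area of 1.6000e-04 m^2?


P = F / A
P = 3404 / 1.6000e-04
P = 2.1275e+07


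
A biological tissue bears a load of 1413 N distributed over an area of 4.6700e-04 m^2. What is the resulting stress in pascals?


stress = F / A
stress = 1413 / 4.6700e-04
stress = 3.0257e+06


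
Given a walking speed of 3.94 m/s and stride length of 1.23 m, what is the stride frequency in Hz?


f = v / stride_length
f = 3.94 / 1.23
f = 3.2033


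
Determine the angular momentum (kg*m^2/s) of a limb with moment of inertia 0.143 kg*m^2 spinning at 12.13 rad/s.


L = I * omega
L = 0.143 * 12.13
L = 1.7346


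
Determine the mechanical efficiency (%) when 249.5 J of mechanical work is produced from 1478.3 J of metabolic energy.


eta = (W_mech / E_meta) * 100
eta = (249.5 / 1478.3) * 100
ratio = 0.1688
eta = 16.8775


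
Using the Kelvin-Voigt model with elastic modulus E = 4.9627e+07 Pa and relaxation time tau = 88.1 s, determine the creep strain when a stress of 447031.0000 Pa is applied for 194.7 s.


epsilon(t) = (sigma/E) * (1 - exp(-t/tau))
sigma/E = 447031.0000 / 4.9627e+07 = 0.0090
exp(-t/tau) = exp(-194.7 / 88.1) = 0.1097
epsilon = 0.0090 * (1 - 0.1097)
epsilon = 0.0080


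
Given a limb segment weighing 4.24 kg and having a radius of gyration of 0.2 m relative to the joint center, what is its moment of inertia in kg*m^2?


I = m * k^2
I = 4.24 * 0.2^2
k^2 = 0.0400
I = 0.1696


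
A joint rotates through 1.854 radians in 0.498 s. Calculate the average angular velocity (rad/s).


omega = delta_theta / delta_t
omega = 1.854 / 0.498
omega = 3.7229


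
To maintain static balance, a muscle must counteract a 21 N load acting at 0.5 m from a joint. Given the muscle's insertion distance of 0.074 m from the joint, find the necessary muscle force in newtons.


F_muscle = W * d_load / d_muscle
F_muscle = 21 * 0.5 / 0.074
Numerator = 10.5000
F_muscle = 141.8919


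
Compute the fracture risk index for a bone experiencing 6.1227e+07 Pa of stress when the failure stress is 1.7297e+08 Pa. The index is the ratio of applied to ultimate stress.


FRI = applied / ultimate
FRI = 6.1227e+07 / 1.7297e+08
FRI = 0.3540


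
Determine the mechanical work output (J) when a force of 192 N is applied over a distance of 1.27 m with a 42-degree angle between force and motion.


W = F * d * cos(theta)
theta = 42 deg = 0.7330 rad
cos(theta) = 0.7431
W = 192 * 1.27 * 0.7431
W = 181.2084


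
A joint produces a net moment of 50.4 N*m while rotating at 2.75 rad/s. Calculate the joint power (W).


P = M * omega
P = 50.4 * 2.75
P = 138.6000


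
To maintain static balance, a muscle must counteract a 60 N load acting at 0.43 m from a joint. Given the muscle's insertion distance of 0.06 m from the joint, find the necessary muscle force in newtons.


F_muscle = W * d_load / d_muscle
F_muscle = 60 * 0.43 / 0.06
Numerator = 25.8000
F_muscle = 430.0000


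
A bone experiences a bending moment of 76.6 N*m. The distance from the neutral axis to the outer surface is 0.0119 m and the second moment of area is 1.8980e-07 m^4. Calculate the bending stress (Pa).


sigma = M * c / I
sigma = 76.6 * 0.0119 / 1.8980e-07
M * c = 0.9115
sigma = 4.8026e+06


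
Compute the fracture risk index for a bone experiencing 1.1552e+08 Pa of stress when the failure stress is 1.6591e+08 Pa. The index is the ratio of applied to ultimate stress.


FRI = applied / ultimate
FRI = 1.1552e+08 / 1.6591e+08
FRI = 0.6963


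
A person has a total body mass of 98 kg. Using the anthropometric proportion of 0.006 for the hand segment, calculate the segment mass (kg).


m_segment = body_mass * fraction
m_segment = 98 * 0.006
m_segment = 0.5880


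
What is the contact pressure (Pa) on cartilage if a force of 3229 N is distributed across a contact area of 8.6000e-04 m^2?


P = F / A
P = 3229 / 8.6000e-04
P = 3.7547e+06


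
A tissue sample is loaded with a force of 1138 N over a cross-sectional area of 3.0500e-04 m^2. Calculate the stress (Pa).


stress = F / A
stress = 1138 / 3.0500e-04
stress = 3.7311e+06


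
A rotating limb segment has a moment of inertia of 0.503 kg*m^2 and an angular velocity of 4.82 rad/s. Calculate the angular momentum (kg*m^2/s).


L = I * omega
L = 0.503 * 4.82
L = 2.4245


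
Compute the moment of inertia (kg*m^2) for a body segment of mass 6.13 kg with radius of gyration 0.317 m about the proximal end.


I = m * k^2
I = 6.13 * 0.317^2
k^2 = 0.1005
I = 0.6160


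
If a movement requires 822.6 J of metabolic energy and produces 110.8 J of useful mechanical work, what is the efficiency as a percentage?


eta = (W_mech / E_meta) * 100
eta = (110.8 / 822.6) * 100
ratio = 0.1347
eta = 13.4695


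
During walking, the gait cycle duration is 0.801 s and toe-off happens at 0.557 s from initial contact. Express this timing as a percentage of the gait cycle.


pct = (event_time / cycle_time) * 100
pct = (0.557 / 0.801) * 100
ratio = 0.6954
pct = 69.5381


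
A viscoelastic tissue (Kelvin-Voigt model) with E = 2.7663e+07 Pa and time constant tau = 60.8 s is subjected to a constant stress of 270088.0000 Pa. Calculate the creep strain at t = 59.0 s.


epsilon(t) = (sigma/E) * (1 - exp(-t/tau))
sigma/E = 270088.0000 / 2.7663e+07 = 0.0098
exp(-t/tau) = exp(-59.0 / 60.8) = 0.3789
epsilon = 0.0098 * (1 - 0.3789)
epsilon = 0.0061


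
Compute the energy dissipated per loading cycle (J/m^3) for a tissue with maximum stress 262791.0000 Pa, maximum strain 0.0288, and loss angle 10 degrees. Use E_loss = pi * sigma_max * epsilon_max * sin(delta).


E_loss = pi * sigma_max * epsilon_max * sin(delta)
delta = 10 deg = 0.1745 rad
sin(delta) = 0.1736
E_loss = pi * 262791.0000 * 0.0288 * 0.1736
E_loss = 4128.7927


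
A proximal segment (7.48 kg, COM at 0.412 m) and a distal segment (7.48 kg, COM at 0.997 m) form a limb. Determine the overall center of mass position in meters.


COM = (m1*x1 + m2*x2) / (m1 + m2)
COM = (7.48*0.412 + 7.48*0.997) / (7.48 + 7.48)
Numerator = 10.5393
Denominator = 14.9600
COM = 0.7045


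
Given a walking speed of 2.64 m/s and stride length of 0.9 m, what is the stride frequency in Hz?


f = v / stride_length
f = 2.64 / 0.9
f = 2.9333


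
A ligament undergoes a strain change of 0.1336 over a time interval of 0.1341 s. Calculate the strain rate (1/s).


strain_rate = delta_strain / delta_t
strain_rate = 0.1336 / 0.1341
strain_rate = 0.9963


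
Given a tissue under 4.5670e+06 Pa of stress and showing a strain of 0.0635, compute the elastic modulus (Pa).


E = stress / strain
E = 4.5670e+06 / 0.0635
E = 7.1921e+07


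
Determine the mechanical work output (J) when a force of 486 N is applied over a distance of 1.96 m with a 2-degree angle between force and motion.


W = F * d * cos(theta)
theta = 2 deg = 0.0349 rad
cos(theta) = 0.9994
W = 486 * 1.96 * 0.9994
W = 951.9797


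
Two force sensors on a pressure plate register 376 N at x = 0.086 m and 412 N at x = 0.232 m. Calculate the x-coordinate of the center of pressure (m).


COP_x = (F1*x1 + F2*x2) / (F1 + F2)
COP_x = (376*0.086 + 412*0.232) / (376 + 412)
Numerator = 127.9200
Denominator = 788
COP_x = 0.1623


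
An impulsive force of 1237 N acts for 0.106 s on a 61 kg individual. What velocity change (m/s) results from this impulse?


J = F * dt = 1237 * 0.106 = 131.1220 N*s
delta_v = J / m
delta_v = 131.1220 / 61
delta_v = 2.1495


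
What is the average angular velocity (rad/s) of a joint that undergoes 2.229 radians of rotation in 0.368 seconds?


omega = delta_theta / delta_t
omega = 2.229 / 0.368
omega = 6.0571


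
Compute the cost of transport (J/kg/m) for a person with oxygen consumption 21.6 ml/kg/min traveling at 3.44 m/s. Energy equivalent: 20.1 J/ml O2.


Power per kg = VO2 * 20.1 / 60
Power per kg = 21.6 * 20.1 / 60 = 7.2360 W/kg
Cost = power_per_kg / speed
Cost = 7.2360 / 3.44
Cost = 2.1035
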